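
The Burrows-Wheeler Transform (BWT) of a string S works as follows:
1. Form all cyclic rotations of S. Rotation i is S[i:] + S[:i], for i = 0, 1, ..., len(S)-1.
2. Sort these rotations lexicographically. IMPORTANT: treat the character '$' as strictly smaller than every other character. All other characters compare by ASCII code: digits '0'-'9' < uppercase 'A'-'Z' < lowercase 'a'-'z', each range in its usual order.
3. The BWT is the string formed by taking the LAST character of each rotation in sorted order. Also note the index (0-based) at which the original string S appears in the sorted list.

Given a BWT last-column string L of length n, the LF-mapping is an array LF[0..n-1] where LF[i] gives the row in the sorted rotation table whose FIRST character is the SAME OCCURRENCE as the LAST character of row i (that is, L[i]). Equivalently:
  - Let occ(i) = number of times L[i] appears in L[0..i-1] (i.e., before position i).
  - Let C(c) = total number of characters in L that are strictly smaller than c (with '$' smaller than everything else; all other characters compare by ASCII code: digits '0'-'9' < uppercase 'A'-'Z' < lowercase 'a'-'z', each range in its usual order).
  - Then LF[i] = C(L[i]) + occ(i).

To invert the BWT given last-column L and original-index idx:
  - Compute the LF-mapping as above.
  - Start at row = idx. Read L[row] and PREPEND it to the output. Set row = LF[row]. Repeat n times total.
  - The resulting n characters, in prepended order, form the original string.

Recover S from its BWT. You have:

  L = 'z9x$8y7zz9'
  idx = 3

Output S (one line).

Answer: 97yx89zzz$

Derivation:
LF mapping: 7 3 5 0 2 6 1 8 9 4
Walk LF starting at row 3, prepending L[row]:
  step 1: row=3, L[3]='$', prepend. Next row=LF[3]=0
  step 2: row=0, L[0]='z', prepend. Next row=LF[0]=7
  step 3: row=7, L[7]='z', prepend. Next row=LF[7]=8
  step 4: row=8, L[8]='z', prepend. Next row=LF[8]=9
  step 5: row=9, L[9]='9', prepend. Next row=LF[9]=4
  step 6: row=4, L[4]='8', prepend. Next row=LF[4]=2
  step 7: row=2, L[2]='x', prepend. Next row=LF[2]=5
  step 8: row=5, L[5]='y', prepend. Next row=LF[5]=6
  step 9: row=6, L[6]='7', prepend. Next row=LF[6]=1
  step 10: row=1, L[1]='9', prepend. Next row=LF[1]=3
Reversed output: 97yx89zzz$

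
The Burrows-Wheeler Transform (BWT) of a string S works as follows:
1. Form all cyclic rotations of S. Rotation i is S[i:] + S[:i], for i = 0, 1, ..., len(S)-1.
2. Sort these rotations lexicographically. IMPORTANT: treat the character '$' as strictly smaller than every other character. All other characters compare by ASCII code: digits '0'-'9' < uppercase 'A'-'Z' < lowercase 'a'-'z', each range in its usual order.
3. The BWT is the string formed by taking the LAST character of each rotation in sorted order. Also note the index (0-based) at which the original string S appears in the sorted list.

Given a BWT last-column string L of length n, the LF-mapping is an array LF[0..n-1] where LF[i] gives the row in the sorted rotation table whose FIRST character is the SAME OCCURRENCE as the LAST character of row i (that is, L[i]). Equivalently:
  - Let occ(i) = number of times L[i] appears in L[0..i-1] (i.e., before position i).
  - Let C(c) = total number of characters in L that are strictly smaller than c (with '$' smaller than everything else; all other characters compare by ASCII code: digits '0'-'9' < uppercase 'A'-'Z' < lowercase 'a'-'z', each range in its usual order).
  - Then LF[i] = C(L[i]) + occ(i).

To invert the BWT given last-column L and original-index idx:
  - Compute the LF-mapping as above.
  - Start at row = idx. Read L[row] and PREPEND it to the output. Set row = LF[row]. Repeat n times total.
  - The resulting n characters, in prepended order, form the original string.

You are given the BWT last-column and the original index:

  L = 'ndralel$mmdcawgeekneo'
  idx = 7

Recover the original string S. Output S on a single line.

LF mapping: 16 4 19 1 12 6 13 0 14 15 5 3 2 20 10 7 8 11 17 9 18
Walk LF starting at row 7, prepending L[row]:
  step 1: row=7, L[7]='$', prepend. Next row=LF[7]=0
  step 2: row=0, L[0]='n', prepend. Next row=LF[0]=16
  step 3: row=16, L[16]='e', prepend. Next row=LF[16]=8
  step 4: row=8, L[8]='m', prepend. Next row=LF[8]=14
  step 5: row=14, L[14]='g', prepend. Next row=LF[14]=10
  step 6: row=10, L[10]='d', prepend. Next row=LF[10]=5
  step 7: row=5, L[5]='e', prepend. Next row=LF[5]=6
  step 8: row=6, L[6]='l', prepend. Next row=LF[6]=13
  step 9: row=13, L[13]='w', prepend. Next row=LF[13]=20
  step 10: row=20, L[20]='o', prepend. Next row=LF[20]=18
  step 11: row=18, L[18]='n', prepend. Next row=LF[18]=17
  step 12: row=17, L[17]='k', prepend. Next row=LF[17]=11
  step 13: row=11, L[11]='c', prepend. Next row=LF[11]=3
  step 14: row=3, L[3]='a', prepend. Next row=LF[3]=1
  step 15: row=1, L[1]='d', prepend. Next row=LF[1]=4
  step 16: row=4, L[4]='l', prepend. Next row=LF[4]=12
  step 17: row=12, L[12]='a', prepend. Next row=LF[12]=2
  step 18: row=2, L[2]='r', prepend. Next row=LF[2]=19
  step 19: row=19, L[19]='e', prepend. Next row=LF[19]=9
  step 20: row=9, L[9]='m', prepend. Next row=LF[9]=15
  step 21: row=15, L[15]='e', prepend. Next row=LF[15]=7
Reversed output: emeraldacknowledgmen$

Answer: emeraldacknowledgmen$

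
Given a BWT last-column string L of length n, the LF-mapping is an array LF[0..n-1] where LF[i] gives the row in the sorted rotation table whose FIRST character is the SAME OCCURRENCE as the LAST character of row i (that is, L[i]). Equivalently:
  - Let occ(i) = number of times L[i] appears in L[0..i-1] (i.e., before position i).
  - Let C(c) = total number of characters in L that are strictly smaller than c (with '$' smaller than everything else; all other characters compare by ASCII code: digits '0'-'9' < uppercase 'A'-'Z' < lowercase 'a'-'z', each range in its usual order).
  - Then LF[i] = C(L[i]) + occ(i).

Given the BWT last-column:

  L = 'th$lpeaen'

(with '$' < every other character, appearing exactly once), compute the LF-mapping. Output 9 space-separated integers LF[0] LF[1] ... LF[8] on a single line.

Char counts: '$':1, 'a':1, 'e':2, 'h':1, 'l':1, 'n':1, 'p':1, 't':1
C (first-col start): C('$')=0, C('a')=1, C('e')=2, C('h')=4, C('l')=5, C('n')=6, C('p')=7, C('t')=8
L[0]='t': occ=0, LF[0]=C('t')+0=8+0=8
L[1]='h': occ=0, LF[1]=C('h')+0=4+0=4
L[2]='$': occ=0, LF[2]=C('$')+0=0+0=0
L[3]='l': occ=0, LF[3]=C('l')+0=5+0=5
L[4]='p': occ=0, LF[4]=C('p')+0=7+0=7
L[5]='e': occ=0, LF[5]=C('e')+0=2+0=2
L[6]='a': occ=0, LF[6]=C('a')+0=1+0=1
L[7]='e': occ=1, LF[7]=C('e')+1=2+1=3
L[8]='n': occ=0, LF[8]=C('n')+0=6+0=6

Answer: 8 4 0 5 7 2 1 3 6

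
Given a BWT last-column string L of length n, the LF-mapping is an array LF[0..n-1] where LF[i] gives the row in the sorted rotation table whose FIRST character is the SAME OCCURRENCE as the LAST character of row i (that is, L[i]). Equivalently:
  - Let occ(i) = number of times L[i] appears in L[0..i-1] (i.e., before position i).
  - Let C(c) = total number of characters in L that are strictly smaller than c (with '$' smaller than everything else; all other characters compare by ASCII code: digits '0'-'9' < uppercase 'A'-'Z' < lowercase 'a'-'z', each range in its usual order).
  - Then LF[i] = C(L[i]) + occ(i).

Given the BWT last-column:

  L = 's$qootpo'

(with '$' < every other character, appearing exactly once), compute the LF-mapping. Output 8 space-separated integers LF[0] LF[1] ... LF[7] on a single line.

Answer: 6 0 5 1 2 7 4 3

Derivation:
Char counts: '$':1, 'o':3, 'p':1, 'q':1, 's':1, 't':1
C (first-col start): C('$')=0, C('o')=1, C('p')=4, C('q')=5, C('s')=6, C('t')=7
L[0]='s': occ=0, LF[0]=C('s')+0=6+0=6
L[1]='$': occ=0, LF[1]=C('$')+0=0+0=0
L[2]='q': occ=0, LF[2]=C('q')+0=5+0=5
L[3]='o': occ=0, LF[3]=C('o')+0=1+0=1
L[4]='o': occ=1, LF[4]=C('o')+1=1+1=2
L[5]='t': occ=0, LF[5]=C('t')+0=7+0=7
L[6]='p': occ=0, LF[6]=C('p')+0=4+0=4
L[7]='o': occ=2, LF[7]=C('o')+2=1+2=3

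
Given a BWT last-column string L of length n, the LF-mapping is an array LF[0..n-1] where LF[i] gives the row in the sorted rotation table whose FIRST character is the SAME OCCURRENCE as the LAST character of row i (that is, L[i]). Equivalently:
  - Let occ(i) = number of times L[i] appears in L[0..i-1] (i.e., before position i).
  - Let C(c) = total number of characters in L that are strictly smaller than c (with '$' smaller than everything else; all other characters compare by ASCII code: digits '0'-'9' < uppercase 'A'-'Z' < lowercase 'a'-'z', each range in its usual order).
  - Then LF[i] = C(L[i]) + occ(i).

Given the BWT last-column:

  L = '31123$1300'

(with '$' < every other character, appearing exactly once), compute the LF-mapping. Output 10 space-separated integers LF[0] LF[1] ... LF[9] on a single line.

Char counts: '$':1, '0':2, '1':3, '2':1, '3':3
C (first-col start): C('$')=0, C('0')=1, C('1')=3, C('2')=6, C('3')=7
L[0]='3': occ=0, LF[0]=C('3')+0=7+0=7
L[1]='1': occ=0, LF[1]=C('1')+0=3+0=3
L[2]='1': occ=1, LF[2]=C('1')+1=3+1=4
L[3]='2': occ=0, LF[3]=C('2')+0=6+0=6
L[4]='3': occ=1, LF[4]=C('3')+1=7+1=8
L[5]='$': occ=0, LF[5]=C('$')+0=0+0=0
L[6]='1': occ=2, LF[6]=C('1')+2=3+2=5
L[7]='3': occ=2, LF[7]=C('3')+2=7+2=9
L[8]='0': occ=0, LF[8]=C('0')+0=1+0=1
L[9]='0': occ=1, LF[9]=C('0')+1=1+1=2

Answer: 7 3 4 6 8 0 5 9 1 2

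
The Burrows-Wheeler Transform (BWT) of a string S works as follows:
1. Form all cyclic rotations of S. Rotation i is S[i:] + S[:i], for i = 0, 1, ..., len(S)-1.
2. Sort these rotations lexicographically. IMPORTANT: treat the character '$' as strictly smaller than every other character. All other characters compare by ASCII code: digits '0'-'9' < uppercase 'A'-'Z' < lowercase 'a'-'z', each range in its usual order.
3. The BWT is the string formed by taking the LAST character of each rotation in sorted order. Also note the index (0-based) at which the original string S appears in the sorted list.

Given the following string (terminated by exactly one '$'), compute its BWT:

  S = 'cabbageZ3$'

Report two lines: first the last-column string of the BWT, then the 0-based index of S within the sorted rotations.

All 10 rotations (rotation i = S[i:]+S[:i]):
  rot[0] = cabbageZ3$
  rot[1] = abbageZ3$c
  rot[2] = bbageZ3$ca
  rot[3] = bageZ3$cab
  rot[4] = ageZ3$cabb
  rot[5] = geZ3$cabba
  rot[6] = eZ3$cabbag
  rot[7] = Z3$cabbage
  rot[8] = 3$cabbageZ
  rot[9] = $cabbageZ3
Sorted (with $ < everything):
  sorted[0] = $cabbageZ3  (last char: '3')
  sorted[1] = 3$cabbageZ  (last char: 'Z')
  sorted[2] = Z3$cabbage  (last char: 'e')
  sorted[3] = abbageZ3$c  (last char: 'c')
  sorted[4] = ageZ3$cabb  (last char: 'b')
  sorted[5] = bageZ3$cab  (last char: 'b')
  sorted[6] = bbageZ3$ca  (last char: 'a')
  sorted[7] = cabbageZ3$  (last char: '$')
  sorted[8] = eZ3$cabbag  (last char: 'g')
  sorted[9] = geZ3$cabba  (last char: 'a')
Last column: 3Zecbba$ga
Original string S is at sorted index 7

Answer: 3Zecbba$ga
7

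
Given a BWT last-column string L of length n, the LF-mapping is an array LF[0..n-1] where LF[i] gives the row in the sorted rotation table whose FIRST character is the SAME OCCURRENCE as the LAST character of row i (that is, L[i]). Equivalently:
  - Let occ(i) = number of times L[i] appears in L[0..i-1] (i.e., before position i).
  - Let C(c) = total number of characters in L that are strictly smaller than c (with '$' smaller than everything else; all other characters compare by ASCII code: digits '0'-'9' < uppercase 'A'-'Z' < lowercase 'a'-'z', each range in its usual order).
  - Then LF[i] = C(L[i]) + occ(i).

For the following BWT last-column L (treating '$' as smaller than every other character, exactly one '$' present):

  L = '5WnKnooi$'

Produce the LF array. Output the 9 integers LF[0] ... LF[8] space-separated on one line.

Answer: 1 3 5 2 6 7 8 4 0

Derivation:
Char counts: '$':1, '5':1, 'K':1, 'W':1, 'i':1, 'n':2, 'o':2
C (first-col start): C('$')=0, C('5')=1, C('K')=2, C('W')=3, C('i')=4, C('n')=5, C('o')=7
L[0]='5': occ=0, LF[0]=C('5')+0=1+0=1
L[1]='W': occ=0, LF[1]=C('W')+0=3+0=3
L[2]='n': occ=0, LF[2]=C('n')+0=5+0=5
L[3]='K': occ=0, LF[3]=C('K')+0=2+0=2
L[4]='n': occ=1, LF[4]=C('n')+1=5+1=6
L[5]='o': occ=0, LF[5]=C('o')+0=7+0=7
L[6]='o': occ=1, LF[6]=C('o')+1=7+1=8
L[7]='i': occ=0, LF[7]=C('i')+0=4+0=4
L[8]='$': occ=0, LF[8]=C('$')+0=0+0=0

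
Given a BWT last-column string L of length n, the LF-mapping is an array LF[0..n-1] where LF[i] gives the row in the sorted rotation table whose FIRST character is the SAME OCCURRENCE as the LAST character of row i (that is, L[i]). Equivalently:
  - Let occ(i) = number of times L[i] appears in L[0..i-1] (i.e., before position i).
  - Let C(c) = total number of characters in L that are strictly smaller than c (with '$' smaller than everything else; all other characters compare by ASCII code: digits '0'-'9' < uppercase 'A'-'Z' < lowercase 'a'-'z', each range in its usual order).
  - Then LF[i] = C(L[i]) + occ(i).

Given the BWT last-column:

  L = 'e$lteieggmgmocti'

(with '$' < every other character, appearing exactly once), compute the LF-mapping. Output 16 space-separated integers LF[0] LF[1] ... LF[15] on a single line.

Answer: 2 0 10 14 3 8 4 5 6 11 7 12 13 1 15 9

Derivation:
Char counts: '$':1, 'c':1, 'e':3, 'g':3, 'i':2, 'l':1, 'm':2, 'o':1, 't':2
C (first-col start): C('$')=0, C('c')=1, C('e')=2, C('g')=5, C('i')=8, C('l')=10, C('m')=11, C('o')=13, C('t')=14
L[0]='e': occ=0, LF[0]=C('e')+0=2+0=2
L[1]='$': occ=0, LF[1]=C('$')+0=0+0=0
L[2]='l': occ=0, LF[2]=C('l')+0=10+0=10
L[3]='t': occ=0, LF[3]=C('t')+0=14+0=14
L[4]='e': occ=1, LF[4]=C('e')+1=2+1=3
L[5]='i': occ=0, LF[5]=C('i')+0=8+0=8
L[6]='e': occ=2, LF[6]=C('e')+2=2+2=4
L[7]='g': occ=0, LF[7]=C('g')+0=5+0=5
L[8]='g': occ=1, LF[8]=C('g')+1=5+1=6
L[9]='m': occ=0, LF[9]=C('m')+0=11+0=11
L[10]='g': occ=2, LF[10]=C('g')+2=5+2=7
L[11]='m': occ=1, LF[11]=C('m')+1=11+1=12
L[12]='o': occ=0, LF[12]=C('o')+0=13+0=13
L[13]='c': occ=0, LF[13]=C('c')+0=1+0=1
L[14]='t': occ=1, LF[14]=C('t')+1=14+1=15
L[15]='i': occ=1, LF[15]=C('i')+1=8+1=9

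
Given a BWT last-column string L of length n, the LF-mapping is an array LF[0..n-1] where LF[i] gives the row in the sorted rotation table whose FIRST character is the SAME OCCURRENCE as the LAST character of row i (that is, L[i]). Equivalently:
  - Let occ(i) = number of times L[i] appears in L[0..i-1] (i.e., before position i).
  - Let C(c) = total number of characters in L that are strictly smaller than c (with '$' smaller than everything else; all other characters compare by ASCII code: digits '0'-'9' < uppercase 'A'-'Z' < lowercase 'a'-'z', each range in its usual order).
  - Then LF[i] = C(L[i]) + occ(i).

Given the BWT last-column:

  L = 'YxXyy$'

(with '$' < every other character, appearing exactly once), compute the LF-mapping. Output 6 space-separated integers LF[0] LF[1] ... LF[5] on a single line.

Char counts: '$':1, 'X':1, 'Y':1, 'x':1, 'y':2
C (first-col start): C('$')=0, C('X')=1, C('Y')=2, C('x')=3, C('y')=4
L[0]='Y': occ=0, LF[0]=C('Y')+0=2+0=2
L[1]='x': occ=0, LF[1]=C('x')+0=3+0=3
L[2]='X': occ=0, LF[2]=C('X')+0=1+0=1
L[3]='y': occ=0, LF[3]=C('y')+0=4+0=4
L[4]='y': occ=1, LF[4]=C('y')+1=4+1=5
L[5]='$': occ=0, LF[5]=C('$')+0=0+0=0

Answer: 2 3 1 4 5 0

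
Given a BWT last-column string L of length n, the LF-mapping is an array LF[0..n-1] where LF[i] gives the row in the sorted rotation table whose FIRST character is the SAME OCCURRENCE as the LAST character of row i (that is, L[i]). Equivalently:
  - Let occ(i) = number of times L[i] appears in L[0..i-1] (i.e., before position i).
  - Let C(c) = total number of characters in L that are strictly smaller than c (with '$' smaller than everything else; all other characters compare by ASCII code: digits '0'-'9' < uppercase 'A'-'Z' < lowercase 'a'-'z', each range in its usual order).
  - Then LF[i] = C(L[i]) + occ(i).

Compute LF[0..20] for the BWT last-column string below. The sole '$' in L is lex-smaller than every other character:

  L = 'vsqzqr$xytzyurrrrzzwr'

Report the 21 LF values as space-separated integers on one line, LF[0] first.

Answer: 12 9 1 17 2 3 0 14 15 10 18 16 11 4 5 6 7 19 20 13 8

Derivation:
Char counts: '$':1, 'q':2, 'r':6, 's':1, 't':1, 'u':1, 'v':1, 'w':1, 'x':1, 'y':2, 'z':4
C (first-col start): C('$')=0, C('q')=1, C('r')=3, C('s')=9, C('t')=10, C('u')=11, C('v')=12, C('w')=13, C('x')=14, C('y')=15, C('z')=17
L[0]='v': occ=0, LF[0]=C('v')+0=12+0=12
L[1]='s': occ=0, LF[1]=C('s')+0=9+0=9
L[2]='q': occ=0, LF[2]=C('q')+0=1+0=1
L[3]='z': occ=0, LF[3]=C('z')+0=17+0=17
L[4]='q': occ=1, LF[4]=C('q')+1=1+1=2
L[5]='r': occ=0, LF[5]=C('r')+0=3+0=3
L[6]='$': occ=0, LF[6]=C('$')+0=0+0=0
L[7]='x': occ=0, LF[7]=C('x')+0=14+0=14
L[8]='y': occ=0, LF[8]=C('y')+0=15+0=15
L[9]='t': occ=0, LF[9]=C('t')+0=10+0=10
L[10]='z': occ=1, LF[10]=C('z')+1=17+1=18
L[11]='y': occ=1, LF[11]=C('y')+1=15+1=16
L[12]='u': occ=0, LF[12]=C('u')+0=11+0=11
L[13]='r': occ=1, LF[13]=C('r')+1=3+1=4
L[14]='r': occ=2, LF[14]=C('r')+2=3+2=5
L[15]='r': occ=3, LF[15]=C('r')+3=3+3=6
L[16]='r': occ=4, LF[16]=C('r')+4=3+4=7
L[17]='z': occ=2, LF[17]=C('z')+2=17+2=19
L[18]='z': occ=3, LF[18]=C('z')+3=17+3=20
L[19]='w': occ=0, LF[19]=C('w')+0=13+0=13
L[20]='r': occ=5, LF[20]=C('r')+5=3+5=8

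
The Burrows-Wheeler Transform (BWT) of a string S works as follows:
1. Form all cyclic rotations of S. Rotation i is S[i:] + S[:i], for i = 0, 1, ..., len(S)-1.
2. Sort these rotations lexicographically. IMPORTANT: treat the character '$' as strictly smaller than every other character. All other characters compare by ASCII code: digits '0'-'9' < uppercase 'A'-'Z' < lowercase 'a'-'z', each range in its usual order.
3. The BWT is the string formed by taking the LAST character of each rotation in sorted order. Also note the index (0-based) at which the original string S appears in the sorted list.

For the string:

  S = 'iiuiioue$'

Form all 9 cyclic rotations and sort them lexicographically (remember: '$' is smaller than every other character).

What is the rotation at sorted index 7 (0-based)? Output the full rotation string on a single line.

All 9 rotations (rotation i = S[i:]+S[:i]):
  rot[0] = iiuiioue$
  rot[1] = iuiioue$i
  rot[2] = uiioue$ii
  rot[3] = iioue$iiu
  rot[4] = ioue$iiui
  rot[5] = oue$iiuii
  rot[6] = ue$iiuiio
  rot[7] = e$iiuiiou
  rot[8] = $iiuiioue
Sorted (with $ < everything):
  sorted[0] = $iiuiioue
  sorted[1] = e$iiuiiou
  sorted[2] = iioue$iiu
  sorted[3] = iiuiioue$
  sorted[4] = ioue$iiui
  sorted[5] = iuiioue$i
  sorted[6] = oue$iiuii
  sorted[7] = ue$iiuiio
  sorted[8] = uiioue$ii
sorted[7] = ue$iiuiio

Answer: ue$iiuiio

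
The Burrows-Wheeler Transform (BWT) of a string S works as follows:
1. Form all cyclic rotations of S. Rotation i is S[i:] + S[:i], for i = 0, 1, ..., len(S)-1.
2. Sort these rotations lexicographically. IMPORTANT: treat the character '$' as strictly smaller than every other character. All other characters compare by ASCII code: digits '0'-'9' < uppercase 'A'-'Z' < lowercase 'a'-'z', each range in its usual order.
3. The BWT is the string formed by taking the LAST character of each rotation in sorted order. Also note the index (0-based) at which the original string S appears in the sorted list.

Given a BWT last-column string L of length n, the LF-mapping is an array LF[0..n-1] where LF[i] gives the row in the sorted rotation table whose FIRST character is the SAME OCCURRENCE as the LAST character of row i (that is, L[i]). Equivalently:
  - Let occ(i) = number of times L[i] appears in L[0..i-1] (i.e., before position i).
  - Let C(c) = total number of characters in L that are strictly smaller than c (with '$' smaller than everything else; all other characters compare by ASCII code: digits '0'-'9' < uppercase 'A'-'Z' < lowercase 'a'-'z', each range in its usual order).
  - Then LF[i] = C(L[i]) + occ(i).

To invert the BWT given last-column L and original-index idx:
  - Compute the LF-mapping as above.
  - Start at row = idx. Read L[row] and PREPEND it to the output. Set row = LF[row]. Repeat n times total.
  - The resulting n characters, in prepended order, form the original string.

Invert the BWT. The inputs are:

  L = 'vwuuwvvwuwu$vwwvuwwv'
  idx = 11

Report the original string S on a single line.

Answer: vwwwwvuwwuvwvwuuuvv$

Derivation:
LF mapping: 6 12 1 2 13 7 8 14 3 15 4 0 9 16 17 10 5 18 19 11
Walk LF starting at row 11, prepending L[row]:
  step 1: row=11, L[11]='$', prepend. Next row=LF[11]=0
  step 2: row=0, L[0]='v', prepend. Next row=LF[0]=6
  step 3: row=6, L[6]='v', prepend. Next row=LF[6]=8
  step 4: row=8, L[8]='u', prepend. Next row=LF[8]=3
  step 5: row=3, L[3]='u', prepend. Next row=LF[3]=2
  step 6: row=2, L[2]='u', prepend. Next row=LF[2]=1
  step 7: row=1, L[1]='w', prepend. Next row=LF[1]=12
  step 8: row=12, L[12]='v', prepend. Next row=LF[12]=9
  step 9: row=9, L[9]='w', prepend. Next row=LF[9]=15
  step 10: row=15, L[15]='v', prepend. Next row=LF[15]=10
  step 11: row=10, L[10]='u', prepend. Next row=LF[10]=4
  step 12: row=4, L[4]='w', prepend. Next row=LF[4]=13
  step 13: row=13, L[13]='w', prepend. Next row=LF[13]=16
  step 14: row=16, L[16]='u', prepend. Next row=LF[16]=5
  step 15: row=5, L[5]='v', prepend. Next row=LF[5]=7
  step 16: row=7, L[7]='w', prepend. Next row=LF[7]=14
  step 17: row=14, L[14]='w', prepend. Next row=LF[14]=17
  step 18: row=17, L[17]='w', prepend. Next row=LF[17]=18
  step 19: row=18, L[18]='w', prepend. Next row=LF[18]=19
  step 20: row=19, L[19]='v', prepend. Next row=LF[19]=11
Reversed output: vwwwwvuwwuvwvwuuuvv$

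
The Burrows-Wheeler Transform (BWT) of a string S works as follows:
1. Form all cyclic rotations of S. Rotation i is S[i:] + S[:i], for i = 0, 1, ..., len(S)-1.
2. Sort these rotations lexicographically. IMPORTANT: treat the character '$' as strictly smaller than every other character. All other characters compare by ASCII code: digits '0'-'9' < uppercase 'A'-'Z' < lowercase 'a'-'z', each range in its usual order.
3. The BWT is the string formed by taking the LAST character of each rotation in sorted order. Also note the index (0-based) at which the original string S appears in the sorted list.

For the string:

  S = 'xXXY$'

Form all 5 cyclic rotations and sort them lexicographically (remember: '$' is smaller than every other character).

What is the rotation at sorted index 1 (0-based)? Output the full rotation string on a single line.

All 5 rotations (rotation i = S[i:]+S[:i]):
  rot[0] = xXXY$
  rot[1] = XXY$x
  rot[2] = XY$xX
  rot[3] = Y$xXX
  rot[4] = $xXXY
Sorted (with $ < everything):
  sorted[0] = $xXXY
  sorted[1] = XXY$x
  sorted[2] = XY$xX
  sorted[3] = Y$xXX
  sorted[4] = xXXY$
sorted[1] = XXY$x

Answer: XXY$x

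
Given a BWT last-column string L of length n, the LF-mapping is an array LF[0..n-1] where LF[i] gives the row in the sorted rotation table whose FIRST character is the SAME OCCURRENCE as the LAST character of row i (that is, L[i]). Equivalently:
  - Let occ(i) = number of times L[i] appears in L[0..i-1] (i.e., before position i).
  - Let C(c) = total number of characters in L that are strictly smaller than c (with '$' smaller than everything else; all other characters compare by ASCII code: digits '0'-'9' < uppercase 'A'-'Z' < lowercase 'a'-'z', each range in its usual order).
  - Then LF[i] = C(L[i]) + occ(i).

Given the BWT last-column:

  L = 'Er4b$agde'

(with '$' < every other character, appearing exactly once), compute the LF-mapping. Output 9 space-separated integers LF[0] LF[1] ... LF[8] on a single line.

Char counts: '$':1, '4':1, 'E':1, 'a':1, 'b':1, 'd':1, 'e':1, 'g':1, 'r':1
C (first-col start): C('$')=0, C('4')=1, C('E')=2, C('a')=3, C('b')=4, C('d')=5, C('e')=6, C('g')=7, C('r')=8
L[0]='E': occ=0, LF[0]=C('E')+0=2+0=2
L[1]='r': occ=0, LF[1]=C('r')+0=8+0=8
L[2]='4': occ=0, LF[2]=C('4')+0=1+0=1
L[3]='b': occ=0, LF[3]=C('b')+0=4+0=4
L[4]='$': occ=0, LF[4]=C('$')+0=0+0=0
L[5]='a': occ=0, LF[5]=C('a')+0=3+0=3
L[6]='g': occ=0, LF[6]=C('g')+0=7+0=7
L[7]='d': occ=0, LF[7]=C('d')+0=5+0=5
L[8]='e': occ=0, LF[8]=C('e')+0=6+0=6

Answer: 2 8 1 4 0 3 7 5 6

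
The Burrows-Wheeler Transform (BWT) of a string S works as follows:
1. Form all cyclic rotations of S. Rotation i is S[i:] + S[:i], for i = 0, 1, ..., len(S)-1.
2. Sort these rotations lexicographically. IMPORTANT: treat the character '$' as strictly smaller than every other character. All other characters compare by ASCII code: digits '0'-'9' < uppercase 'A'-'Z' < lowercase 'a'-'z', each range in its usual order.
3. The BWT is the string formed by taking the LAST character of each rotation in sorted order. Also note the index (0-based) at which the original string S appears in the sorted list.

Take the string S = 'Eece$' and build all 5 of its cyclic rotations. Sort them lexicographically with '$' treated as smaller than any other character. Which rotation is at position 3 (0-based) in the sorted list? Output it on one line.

Answer: e$Eec

Derivation:
All 5 rotations (rotation i = S[i:]+S[:i]):
  rot[0] = Eece$
  rot[1] = ece$E
  rot[2] = ce$Ee
  rot[3] = e$Eec
  rot[4] = $Eece
Sorted (with $ < everything):
  sorted[0] = $Eece
  sorted[1] = Eece$
  sorted[2] = ce$Ee
  sorted[3] = e$Eec
  sorted[4] = ece$E
sorted[3] = e$Eec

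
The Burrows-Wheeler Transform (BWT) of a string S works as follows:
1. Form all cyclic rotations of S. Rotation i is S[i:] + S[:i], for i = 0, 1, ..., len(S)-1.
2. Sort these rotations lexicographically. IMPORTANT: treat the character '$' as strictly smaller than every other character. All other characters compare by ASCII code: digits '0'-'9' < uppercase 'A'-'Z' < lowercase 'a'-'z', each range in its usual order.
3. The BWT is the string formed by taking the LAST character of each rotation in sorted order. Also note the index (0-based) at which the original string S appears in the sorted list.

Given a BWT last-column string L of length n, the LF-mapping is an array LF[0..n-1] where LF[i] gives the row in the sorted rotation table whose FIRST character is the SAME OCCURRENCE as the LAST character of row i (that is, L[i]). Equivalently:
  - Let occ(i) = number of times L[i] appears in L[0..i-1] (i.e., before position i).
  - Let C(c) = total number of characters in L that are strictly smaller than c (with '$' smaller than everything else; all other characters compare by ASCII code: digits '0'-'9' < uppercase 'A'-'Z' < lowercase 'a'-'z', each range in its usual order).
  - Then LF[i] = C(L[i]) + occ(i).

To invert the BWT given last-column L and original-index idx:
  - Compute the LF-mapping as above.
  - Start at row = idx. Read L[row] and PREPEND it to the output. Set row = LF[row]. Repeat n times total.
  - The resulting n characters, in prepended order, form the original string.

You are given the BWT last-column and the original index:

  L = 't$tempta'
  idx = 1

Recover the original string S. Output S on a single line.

Answer: attempt$

Derivation:
LF mapping: 5 0 6 2 3 4 7 1
Walk LF starting at row 1, prepending L[row]:
  step 1: row=1, L[1]='$', prepend. Next row=LF[1]=0
  step 2: row=0, L[0]='t', prepend. Next row=LF[0]=5
  step 3: row=5, L[5]='p', prepend. Next row=LF[5]=4
  step 4: row=4, L[4]='m', prepend. Next row=LF[4]=3
  step 5: row=3, L[3]='e', prepend. Next row=LF[3]=2
  step 6: row=2, L[2]='t', prepend. Next row=LF[2]=6
  step 7: row=6, L[6]='t', prepend. Next row=LF[6]=7
  step 8: row=7, L[7]='a', prepend. Next row=LF[7]=1
Reversed output: attempt$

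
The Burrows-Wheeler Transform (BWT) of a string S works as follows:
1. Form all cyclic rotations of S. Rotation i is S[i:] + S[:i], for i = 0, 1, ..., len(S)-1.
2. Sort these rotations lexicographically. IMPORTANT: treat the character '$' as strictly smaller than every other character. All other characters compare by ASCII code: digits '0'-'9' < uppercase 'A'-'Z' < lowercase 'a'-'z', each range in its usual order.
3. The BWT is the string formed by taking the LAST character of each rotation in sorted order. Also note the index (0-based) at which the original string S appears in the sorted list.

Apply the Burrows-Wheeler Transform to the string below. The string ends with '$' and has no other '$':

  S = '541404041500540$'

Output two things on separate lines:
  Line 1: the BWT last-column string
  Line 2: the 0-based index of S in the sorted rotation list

All 16 rotations (rotation i = S[i:]+S[:i]):
  rot[0] = 541404041500540$
  rot[1] = 41404041500540$5
  rot[2] = 1404041500540$54
  rot[3] = 404041500540$541
  rot[4] = 04041500540$5414
  rot[5] = 4041500540$54140
  rot[6] = 041500540$541404
  rot[7] = 41500540$5414040
  rot[8] = 1500540$54140404
  rot[9] = 500540$541404041
  rot[10] = 00540$5414040415
  rot[11] = 0540$54140404150
  rot[12] = 540$541404041500
  rot[13] = 40$5414040415005
  rot[14] = 0$54140404150054
  rot[15] = $541404041500540
Sorted (with $ < everything):
  sorted[0] = $541404041500540  (last char: '0')
  sorted[1] = 0$54140404150054  (last char: '4')
  sorted[2] = 00540$5414040415  (last char: '5')
  sorted[3] = 04041500540$5414  (last char: '4')
  sorted[4] = 041500540$541404  (last char: '4')
  sorted[5] = 0540$54140404150  (last char: '0')
  sorted[6] = 1404041500540$54  (last char: '4')
  sorted[7] = 1500540$54140404  (last char: '4')
  sorted[8] = 40$5414040415005  (last char: '5')
  sorted[9] = 404041500540$541  (last char: '1')
  sorted[10] = 4041500540$54140  (last char: '0')
  sorted[11] = 41404041500540$5  (last char: '5')
  sorted[12] = 41500540$5414040  (last char: '0')
  sorted[13] = 500540$541404041  (last char: '1')
  sorted[14] = 540$541404041500  (last char: '0')
  sorted[15] = 541404041500540$  (last char: '$')
Last column: 045440445105010$
Original string S is at sorted index 15

Answer: 045440445105010$
15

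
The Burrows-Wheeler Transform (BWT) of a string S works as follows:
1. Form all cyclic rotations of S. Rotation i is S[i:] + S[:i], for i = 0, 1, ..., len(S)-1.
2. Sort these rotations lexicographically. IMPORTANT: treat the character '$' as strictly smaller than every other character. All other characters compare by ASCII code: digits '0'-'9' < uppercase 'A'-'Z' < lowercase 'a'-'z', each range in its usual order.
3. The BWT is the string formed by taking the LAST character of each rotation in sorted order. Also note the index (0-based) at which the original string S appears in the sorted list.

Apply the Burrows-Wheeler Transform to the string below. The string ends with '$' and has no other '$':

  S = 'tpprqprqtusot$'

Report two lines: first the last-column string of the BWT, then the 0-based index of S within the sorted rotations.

All 14 rotations (rotation i = S[i:]+S[:i]):
  rot[0] = tpprqprqtusot$
  rot[1] = pprqprqtusot$t
  rot[2] = prqprqtusot$tp
  rot[3] = rqprqtusot$tpp
  rot[4] = qprqtusot$tppr
  rot[5] = prqtusot$tpprq
  rot[6] = rqtusot$tpprqp
  rot[7] = qtusot$tpprqpr
  rot[8] = tusot$tpprqprq
  rot[9] = usot$tpprqprqt
  rot[10] = sot$tpprqprqtu
  rot[11] = ot$tpprqprqtus
  rot[12] = t$tpprqprqtuso
  rot[13] = $tpprqprqtusot
Sorted (with $ < everything):
  sorted[0] = $tpprqprqtusot  (last char: 't')
  sorted[1] = ot$tpprqprqtus  (last char: 's')
  sorted[2] = pprqprqtusot$t  (last char: 't')
  sorted[3] = prqprqtusot$tp  (last char: 'p')
  sorted[4] = prqtusot$tpprq  (last char: 'q')
  sorted[5] = qprqtusot$tppr  (last char: 'r')
  sorted[6] = qtusot$tpprqpr  (last char: 'r')
  sorted[7] = rqprqtusot$tpp  (last char: 'p')
  sorted[8] = rqtusot$tpprqp  (last char: 'p')
  sorted[9] = sot$tpprqprqtu  (last char: 'u')
  sorted[10] = t$tpprqprqtuso  (last char: 'o')
  sorted[11] = tpprqprqtusot$  (last char: '$')
  sorted[12] = tusot$tpprqprq  (last char: 'q')
  sorted[13] = usot$tpprqprqt  (last char: 't')
Last column: tstpqrrppuo$qt
Original string S is at sorted index 11

Answer: tstpqrrppuo$qt
11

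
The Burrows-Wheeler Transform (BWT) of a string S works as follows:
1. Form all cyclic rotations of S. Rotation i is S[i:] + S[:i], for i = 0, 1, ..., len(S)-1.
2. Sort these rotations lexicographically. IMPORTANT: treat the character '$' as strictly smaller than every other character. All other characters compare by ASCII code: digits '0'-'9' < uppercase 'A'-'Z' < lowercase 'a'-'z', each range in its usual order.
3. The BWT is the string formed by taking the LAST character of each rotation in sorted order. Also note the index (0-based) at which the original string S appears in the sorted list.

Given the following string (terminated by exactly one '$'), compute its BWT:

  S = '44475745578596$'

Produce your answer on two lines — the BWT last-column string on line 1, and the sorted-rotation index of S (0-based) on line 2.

Answer: 6$4744758954575
1

Derivation:
All 15 rotations (rotation i = S[i:]+S[:i]):
  rot[0] = 44475745578596$
  rot[1] = 4475745578596$4
  rot[2] = 475745578596$44
  rot[3] = 75745578596$444
  rot[4] = 5745578596$4447
  rot[5] = 745578596$44475
  rot[6] = 45578596$444757
  rot[7] = 5578596$4447574
  rot[8] = 578596$44475745
  rot[9] = 78596$444757455
  rot[10] = 8596$4447574557
  rot[11] = 596$44475745578
  rot[12] = 96$444757455785
  rot[13] = 6$4447574557859
  rot[14] = $44475745578596
Sorted (with $ < everything):
  sorted[0] = $44475745578596  (last char: '6')
  sorted[1] = 44475745578596$  (last char: '$')
  sorted[2] = 4475745578596$4  (last char: '4')
  sorted[3] = 45578596$444757  (last char: '7')
  sorted[4] = 475745578596$44  (last char: '4')
  sorted[5] = 5578596$4447574  (last char: '4')
  sorted[6] = 5745578596$4447  (last char: '7')
  sorted[7] = 578596$44475745  (last char: '5')
  sorted[8] = 596$44475745578  (last char: '8')
  sorted[9] = 6$4447574557859  (last char: '9')
  sorted[10] = 745578596$44475  (last char: '5')
  sorted[11] = 75745578596$444  (last char: '4')
  sorted[12] = 78596$444757455  (last char: '5')
  sorted[13] = 8596$4447574557  (last char: '7')
  sorted[14] = 96$444757455785  (last char: '5')
Last column: 6$4744758954575
Original string S is at sorted index 1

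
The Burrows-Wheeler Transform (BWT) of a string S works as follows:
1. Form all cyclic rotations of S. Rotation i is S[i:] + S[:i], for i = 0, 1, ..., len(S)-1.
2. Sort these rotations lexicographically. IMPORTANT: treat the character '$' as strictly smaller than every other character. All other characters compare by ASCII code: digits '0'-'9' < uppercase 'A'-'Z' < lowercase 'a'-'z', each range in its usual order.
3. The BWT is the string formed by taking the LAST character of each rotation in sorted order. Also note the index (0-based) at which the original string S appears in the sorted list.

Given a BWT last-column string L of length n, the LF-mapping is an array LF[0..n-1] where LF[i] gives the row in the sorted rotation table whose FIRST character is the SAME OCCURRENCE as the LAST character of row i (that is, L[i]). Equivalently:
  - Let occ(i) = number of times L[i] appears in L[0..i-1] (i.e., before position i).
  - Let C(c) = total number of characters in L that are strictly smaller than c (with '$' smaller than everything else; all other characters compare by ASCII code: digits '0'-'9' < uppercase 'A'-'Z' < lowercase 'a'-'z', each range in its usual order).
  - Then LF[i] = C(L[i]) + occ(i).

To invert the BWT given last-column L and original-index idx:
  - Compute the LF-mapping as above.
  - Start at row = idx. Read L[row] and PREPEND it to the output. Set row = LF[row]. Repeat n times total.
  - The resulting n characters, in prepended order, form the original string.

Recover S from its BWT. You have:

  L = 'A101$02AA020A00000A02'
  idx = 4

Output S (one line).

Answer: 010002020A100A02AA0A$

Derivation:
LF mapping: 16 11 1 12 0 2 13 17 18 3 14 4 19 5 6 7 8 9 20 10 15
Walk LF starting at row 4, prepending L[row]:
  step 1: row=4, L[4]='$', prepend. Next row=LF[4]=0
  step 2: row=0, L[0]='A', prepend. Next row=LF[0]=16
  step 3: row=16, L[16]='0', prepend. Next row=LF[16]=8
  step 4: row=8, L[8]='A', prepend. Next row=LF[8]=18
  step 5: row=18, L[18]='A', prepend. Next row=LF[18]=20
  step 6: row=20, L[20]='2', prepend. Next row=LF[20]=15
  step 7: row=15, L[15]='0', prepend. Next row=LF[15]=7
  step 8: row=7, L[7]='A', prepend. Next row=LF[7]=17
  step 9: row=17, L[17]='0', prepend. Next row=LF[17]=9
  step 10: row=9, L[9]='0', prepend. Next row=LF[9]=3
  step 11: row=3, L[3]='1', prepend. Next row=LF[3]=12
  step 12: row=12, L[12]='A', prepend. Next row=LF[12]=19
  step 13: row=19, L[19]='0', prepend. Next row=LF[19]=10
  step 14: row=10, L[10]='2', prepend. Next row=LF[10]=14
  step 15: row=14, L[14]='0', prepend. Next row=LF[14]=6
  step 16: row=6, L[6]='2', prepend. Next row=LF[6]=13
  step 17: row=13, L[13]='0', prepend. Next row=LF[13]=5
  step 18: row=5, L[5]='0', prepend. Next row=LF[5]=2
  step 19: row=2, L[2]='0', prepend. Next row=LF[2]=1
  step 20: row=1, L[1]='1', prepend. Next row=LF[1]=11
  step 21: row=11, L[11]='0', prepend. Next row=LF[11]=4
Reversed output: 010002020A100A02AA0A$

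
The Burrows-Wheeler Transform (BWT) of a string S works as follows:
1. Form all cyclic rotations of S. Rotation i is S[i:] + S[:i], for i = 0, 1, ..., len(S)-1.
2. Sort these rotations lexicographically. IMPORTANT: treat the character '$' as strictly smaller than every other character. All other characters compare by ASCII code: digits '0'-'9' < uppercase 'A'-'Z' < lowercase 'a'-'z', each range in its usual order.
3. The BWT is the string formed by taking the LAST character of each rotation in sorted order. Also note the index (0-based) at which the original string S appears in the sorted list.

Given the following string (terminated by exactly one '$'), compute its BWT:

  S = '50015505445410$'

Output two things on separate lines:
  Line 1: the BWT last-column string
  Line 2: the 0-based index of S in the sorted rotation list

Answer: 0150540554$5401
10

Derivation:
All 15 rotations (rotation i = S[i:]+S[:i]):
  rot[0] = 50015505445410$
  rot[1] = 0015505445410$5
  rot[2] = 015505445410$50
  rot[3] = 15505445410$500
  rot[4] = 5505445410$5001
  rot[5] = 505445410$50015
  rot[6] = 05445410$500155
  rot[7] = 5445410$5001550
  rot[8] = 445410$50015505
  rot[9] = 45410$500155054
  rot[10] = 5410$5001550544
  rot[11] = 410$50015505445
  rot[12] = 10$500155054454
  rot[13] = 0$5001550544541
  rot[14] = $50015505445410
Sorted (with $ < everything):
  sorted[0] = $50015505445410  (last char: '0')
  sorted[1] = 0$5001550544541  (last char: '1')
  sorted[2] = 0015505445410$5  (last char: '5')
  sorted[3] = 015505445410$50  (last char: '0')
  sorted[4] = 05445410$500155  (last char: '5')
  sorted[5] = 10$500155054454  (last char: '4')
  sorted[6] = 15505445410$500  (last char: '0')
  sorted[7] = 410$50015505445  (last char: '5')
  sorted[8] = 445410$50015505  (last char: '5')
  sorted[9] = 45410$500155054  (last char: '4')
  sorted[10] = 50015505445410$  (last char: '$')
  sorted[11] = 505445410$50015  (last char: '5')
  sorted[12] = 5410$5001550544  (last char: '4')
  sorted[13] = 5445410$5001550  (last char: '0')
  sorted[14] = 5505445410$5001  (last char: '1')
Last column: 0150540554$5401
Original string S is at sorted index 10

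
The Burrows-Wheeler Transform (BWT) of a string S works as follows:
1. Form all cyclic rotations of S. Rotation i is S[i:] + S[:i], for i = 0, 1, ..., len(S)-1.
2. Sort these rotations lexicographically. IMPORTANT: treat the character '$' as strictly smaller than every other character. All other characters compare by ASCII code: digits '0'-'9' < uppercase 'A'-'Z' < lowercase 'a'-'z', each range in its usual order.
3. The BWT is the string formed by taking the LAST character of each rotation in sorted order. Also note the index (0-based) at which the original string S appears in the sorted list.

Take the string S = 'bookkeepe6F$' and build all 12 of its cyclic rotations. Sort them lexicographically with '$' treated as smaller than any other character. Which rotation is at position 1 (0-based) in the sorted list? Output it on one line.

All 12 rotations (rotation i = S[i:]+S[:i]):
  rot[0] = bookkeepe6F$
  rot[1] = ookkeepe6F$b
  rot[2] = okkeepe6F$bo
  rot[3] = kkeepe6F$boo
  rot[4] = keepe6F$book
  rot[5] = eepe6F$bookk
  rot[6] = epe6F$bookke
  rot[7] = pe6F$bookkee
  rot[8] = e6F$bookkeep
  rot[9] = 6F$bookkeepe
  rot[10] = F$bookkeepe6
  rot[11] = $bookkeepe6F
Sorted (with $ < everything):
  sorted[0] = $bookkeepe6F
  sorted[1] = 6F$bookkeepe
  sorted[2] = F$bookkeepe6
  sorted[3] = bookkeepe6F$
  sorted[4] = e6F$bookkeep
  sorted[5] = eepe6F$bookk
  sorted[6] = epe6F$bookke
  sorted[7] = keepe6F$book
  sorted[8] = kkeepe6F$boo
  sorted[9] = okkeepe6F$bo
  sorted[10] = ookkeepe6F$b
  sorted[11] = pe6F$bookkee
sorted[1] = 6F$bookkeepe

Answer: 6F$bookkeepe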